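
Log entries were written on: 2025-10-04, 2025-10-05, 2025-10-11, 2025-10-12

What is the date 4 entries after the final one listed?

Every event lands on a Saturday or Sunday (gaps cycle 1, 6, 1).
So the schedule is: every Saturday and Sunday.
The following Saturday is 2025-10-18.
Next Sunday: 2025-10-19.
Next Saturday: 2025-10-25.
Next Sunday: 2025-10-26.

2025-10-26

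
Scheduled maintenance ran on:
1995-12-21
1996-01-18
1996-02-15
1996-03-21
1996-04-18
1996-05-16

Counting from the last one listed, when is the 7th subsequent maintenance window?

1996-12-19

All dates are Thursdays, 28, 28, 35, 28, 28 days apart.
Specifically, the 3rd Thursday of each month.
3rd Thursday of June 1996: 1996-06-20.
3rd Thursday of July 1996: 1996-07-18.
3rd Thursday of August 1996: 1996-08-15.
3rd Thursday of September 1996: 1996-09-19.
3rd Thursday of October 1996: 1996-10-17.
November 1996 — 3rd Thursday is 1996-11-21.
3rd Thursday of December 1996: 1996-12-19.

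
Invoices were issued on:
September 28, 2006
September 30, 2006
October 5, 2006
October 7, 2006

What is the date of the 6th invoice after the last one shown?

Gaps: 2, 5, 2 days — not constant, but cyclic with period 2.
The events fall on every Thursday and Saturday.
Next Thursday: October 12, 2006.
The following Saturday is October 14, 2006.
The following Thursday is October 19, 2006.
Next Saturday: October 21, 2006.
The following Thursday is October 26, 2006.
Next Saturday: October 28, 2006.

October 28, 2006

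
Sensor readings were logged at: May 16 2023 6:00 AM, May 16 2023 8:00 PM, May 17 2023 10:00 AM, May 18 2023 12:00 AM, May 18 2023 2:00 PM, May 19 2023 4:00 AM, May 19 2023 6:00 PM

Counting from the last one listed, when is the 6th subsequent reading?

May 23 2023 6:00 AM

Spacing: 14, 14, 14, 14, 14, 14 h — constant 14 h.
May 19 2023 6:00 PM + 14 h = May 20 2023 8:00 AM.
May 20 2023 8:00 AM + 14 h = May 20 2023 10:00 PM.
May 20 2023 10:00 PM + 14 h = May 21 2023 12:00 PM.
May 21 2023 12:00 PM + 14 h = May 22 2023 2:00 AM.
May 22 2023 2:00 AM + 14 h = May 22 2023 4:00 PM.
May 22 2023 4:00 PM + 14 h = May 23 2023 6:00 AM.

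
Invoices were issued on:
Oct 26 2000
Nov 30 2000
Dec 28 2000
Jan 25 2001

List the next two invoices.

Every date is a Thursday; gaps 35, 28, 28 days.
Each is the last Thursday of its month (at least one falls on the 29th or later, ruling out '4th Thursday').
February 2001 ends with Thursday Feb 22 2001.
Last Thursday of March 2001: Mar 29 2001.

Feb 22 2001, Mar 29 2001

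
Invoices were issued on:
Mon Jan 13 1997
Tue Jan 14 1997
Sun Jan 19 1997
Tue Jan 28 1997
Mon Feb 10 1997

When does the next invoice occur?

Intervals are 1, 5, 9, 13 days — an arithmetic progression with common difference 4.
Next gap: 17 days. Mon Feb 10 1997 + 17 days = Thu Feb 27 1997.

Thu Feb 27 1997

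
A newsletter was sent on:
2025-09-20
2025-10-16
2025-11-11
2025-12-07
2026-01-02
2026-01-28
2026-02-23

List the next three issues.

2026-03-21, 2026-04-16, 2026-05-12

The spacing is 26, 26, 26, 26, 26, 26 days — always 26 days.
2026-02-23 + 26 days = 2026-03-21.
2026-03-21 + 26 days = 2026-04-16.
2026-04-16 + 26 days = 2026-05-12.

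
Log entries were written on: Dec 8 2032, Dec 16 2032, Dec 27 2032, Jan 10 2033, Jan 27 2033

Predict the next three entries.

The spacing grows by 3 each time: 8, 11, 14, 17 days.
Next gap: 20 days. Jan 27 2033 + 20 days = Feb 16 2033.
Next gap: 23 days. Feb 16 2033 + 23 days = Mar 11 2033.
Next gap: 26 days. Mar 11 2033 + 26 days = Apr 6 2033.

Feb 16 2033, Mar 11 2033, Apr 6 2033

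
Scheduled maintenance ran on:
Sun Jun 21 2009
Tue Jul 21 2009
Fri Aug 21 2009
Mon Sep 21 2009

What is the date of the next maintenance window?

The day-of-month is always 21 (30, 31, 31 days between events).
So this recurs on the 21st of each month.
Next: October 2009 → Wed Oct 21 2009.

Wed Oct 21 2009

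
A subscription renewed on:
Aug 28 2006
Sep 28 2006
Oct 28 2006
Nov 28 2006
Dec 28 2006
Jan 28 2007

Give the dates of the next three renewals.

Feb 28 2007, Mar 28 2007, Apr 28 2007

Each date is the 28th; the gaps (31, 30, 31, 30, 31) track the month lengths.
The rule is the 28th of each month.
February 2007: Feb 28 2007.
Next: March 2007 → Mar 28 2007.
Next: April 2007 → Apr 28 2007.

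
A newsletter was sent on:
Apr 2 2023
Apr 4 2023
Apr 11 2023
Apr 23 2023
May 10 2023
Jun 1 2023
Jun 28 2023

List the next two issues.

Jul 30 2023, Sep 5 2023

Gaps: 2, 7, 12, 17, 22, 27 days — each gap is 5 larger than the previous one.
Next gap: 32 days. Jun 28 2023 + 32 days = Jul 30 2023.
Next gap: 37 days. Jul 30 2023 + 37 days = Sep 5 2023.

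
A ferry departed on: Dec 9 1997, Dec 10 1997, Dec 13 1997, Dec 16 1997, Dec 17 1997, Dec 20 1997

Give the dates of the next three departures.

Gaps: 1, 3, 3, 1, 3 days — not constant, but cyclic with period 3.
The events fall on every Tuesday, Wednesday and Saturday.
Next Tuesday: Dec 23 1997.
The following Wednesday is Dec 24 1997.
The following Saturday is Dec 27 1997.

Dec 23 1997, Dec 24 1997, Dec 27 1997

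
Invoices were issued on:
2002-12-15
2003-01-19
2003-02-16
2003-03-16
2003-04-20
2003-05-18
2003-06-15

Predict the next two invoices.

2003-07-20, 2003-08-17

All dates are Sundays, 35, 28, 28, 35, 28, 28 days apart.
Specifically, the 3rd Sunday of each month.
July 2003 — 3rd Sunday is 2003-07-20.
3rd Sunday of August 2003: 2003-08-17.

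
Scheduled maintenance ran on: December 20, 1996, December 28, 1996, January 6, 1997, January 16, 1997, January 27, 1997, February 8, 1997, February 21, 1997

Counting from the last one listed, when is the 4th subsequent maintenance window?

April 24, 1997

Intervals are 8, 9, 10, 11, 12, 13 days — an arithmetic progression with common difference 1.
Next gap: 14 days. February 21, 1997 + 14 days = March 7, 1997.
Next gap: 15 days. March 7, 1997 + 15 days = March 22, 1997.
Next gap: 16 days. March 22, 1997 + 16 days = April 7, 1997.
Next gap: 17 days. April 7, 1997 + 17 days = April 24, 1997.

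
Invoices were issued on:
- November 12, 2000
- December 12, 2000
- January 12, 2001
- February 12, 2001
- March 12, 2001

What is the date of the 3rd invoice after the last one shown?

June 12, 2001

Each date is the 12th; the gaps (30, 31, 31, 28) track the month lengths.
The rule is the 12th of each month.
April 2001: April 12, 2001.
May 2001: May 12, 2001.
June 2001: June 12, 2001.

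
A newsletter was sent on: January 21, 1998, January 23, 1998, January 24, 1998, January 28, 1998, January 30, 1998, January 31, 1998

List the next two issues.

February 4, 1998; February 6, 1998

The gap pattern 2, 1, 4, 2, 1 repeats every 3 events.
These are the Wednesdays, Fridays and Saturdays of each week.
Next Wednesday: February 4, 1998.
The following Friday is February 6, 1998.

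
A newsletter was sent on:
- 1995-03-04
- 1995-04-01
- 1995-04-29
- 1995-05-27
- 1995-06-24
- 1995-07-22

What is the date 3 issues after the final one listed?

Gaps between consecutive events: 28, 28, 28, 28, 28 days — a constant 28-day interval.
1995-07-22 + 28 days = 1995-08-19.
1995-08-19 + 28 days = 1995-09-16.
1995-09-16 + 28 days = 1995-10-14.

1995-10-14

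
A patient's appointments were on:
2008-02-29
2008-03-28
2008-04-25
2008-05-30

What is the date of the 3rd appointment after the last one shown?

Every date is a Friday; gaps 28, 28, 35 days.
Each is the last Friday of its month (at least one falls on the 29th or later, ruling out '4th Friday').
Last Friday of June 2008: 2008-06-27.
Last Friday of July 2008: 2008-07-25.
August 2008 ends with Friday 2008-08-29.

2008-08-29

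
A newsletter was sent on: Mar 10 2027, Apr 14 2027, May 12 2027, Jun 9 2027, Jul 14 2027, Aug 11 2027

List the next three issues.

Sep 8 2027, Oct 13 2027, Nov 10 2027

These are Wednesdays at 28- or 35-day spacing (35, 28, 28, 35, 28).
The pattern: 2nd Wednesday of the month.
September 2027 — 2nd Wednesday is Sep 8 2027.
2nd Wednesday of October 2027: Oct 13 2027.
November 2027 — 2nd Wednesday is Nov 10 2027.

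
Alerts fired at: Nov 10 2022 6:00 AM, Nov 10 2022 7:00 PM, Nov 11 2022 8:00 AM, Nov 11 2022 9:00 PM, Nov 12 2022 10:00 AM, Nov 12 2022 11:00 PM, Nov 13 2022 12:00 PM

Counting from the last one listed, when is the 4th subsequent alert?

Nov 15 2022 4:00 PM

Gaps: 13, 13, 13, 13, 13, 13 hours — each event is 13 hours after the previous one.
Nov 13 2022 12:00 PM + 13 h = Nov 14 2022 1:00 AM.
Nov 14 2022 1:00 AM + 13 h = Nov 14 2022 2:00 PM.
Nov 14 2022 2:00 PM + 13 h = Nov 15 2022 3:00 AM.
Nov 15 2022 3:00 AM + 13 h = Nov 15 2022 4:00 PM.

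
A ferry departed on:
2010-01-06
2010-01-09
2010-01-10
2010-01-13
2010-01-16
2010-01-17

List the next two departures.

2010-01-20, 2010-01-23

Gaps: 3, 1, 3, 3, 1 days — not constant, but cyclic with period 3.
The events fall on every Wednesday, Saturday and Sunday.
Next Wednesday: 2010-01-20.
The following Saturday is 2010-01-23.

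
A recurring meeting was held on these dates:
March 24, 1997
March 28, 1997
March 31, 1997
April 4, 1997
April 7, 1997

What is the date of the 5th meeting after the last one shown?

April 25, 1997

Every event lands on a Monday or Friday (gaps cycle 4, 3, 4, 3).
So the schedule is: every Monday and Friday.
The following Friday is April 11, 1997.
Next Monday: April 14, 1997.
Next Friday: April 18, 1997.
The following Monday is April 21, 1997.
The following Friday is April 25, 1997.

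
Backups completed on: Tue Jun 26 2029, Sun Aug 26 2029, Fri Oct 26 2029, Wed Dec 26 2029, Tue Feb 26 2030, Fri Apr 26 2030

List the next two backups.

Gaps: 61, 61, 61, 62, 59 days — not constant. Every event is on the 26th of the month.
Pattern: the 26th of every 2 months.
June 2030: Wed Jun 26 2030.
Next: August 2030 → Mon Aug 26 2030.

Wed Jun 26 2030, Mon Aug 26 2030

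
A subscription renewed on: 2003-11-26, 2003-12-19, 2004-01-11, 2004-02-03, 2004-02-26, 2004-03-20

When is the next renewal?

2004-04-12

The spacing is 23, 23, 23, 23, 23 days — always 23 days.
2004-03-20 + 23 days = 2004-04-12.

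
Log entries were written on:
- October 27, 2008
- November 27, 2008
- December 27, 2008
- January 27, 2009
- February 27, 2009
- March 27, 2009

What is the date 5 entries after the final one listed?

Each date is the 27th; the gaps (31, 30, 31, 31, 28) track the month lengths.
The rule is the 27th of each month.
Next: April 2009 → April 27, 2009.
May 2009: May 27, 2009.
June 2009: June 27, 2009.
July 2009: July 27, 2009.
Next: August 2009 → August 27, 2009.

August 27, 2009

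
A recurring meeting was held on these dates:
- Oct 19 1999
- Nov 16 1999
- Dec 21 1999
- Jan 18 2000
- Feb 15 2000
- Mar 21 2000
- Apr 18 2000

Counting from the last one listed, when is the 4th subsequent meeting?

Aug 15 2000

All dates are Tuesdays, 28, 35, 28, 28, 35, 28 days apart.
Specifically, the 3rd Tuesday of each month.
3rd Tuesday of May 2000: May 16 2000.
June 2000 — 3rd Tuesday is Jun 20 2000.
3rd Tuesday of July 2000: Jul 18 2000.
3rd Tuesday of August 2000: Aug 15 2000.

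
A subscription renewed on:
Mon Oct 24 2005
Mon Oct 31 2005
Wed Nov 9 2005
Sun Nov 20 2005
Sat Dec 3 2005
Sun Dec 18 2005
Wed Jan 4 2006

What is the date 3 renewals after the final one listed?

Wed Mar 8 2006

The spacing grows by 2 each time: 7, 9, 11, 13, 15, 17 days.
Next gap: 19 days. Wed Jan 4 2006 + 19 days = Mon Jan 23 2006.
Next gap: 21 days. Mon Jan 23 2006 + 21 days = Mon Feb 13 2006.
Next gap: 23 days. Mon Feb 13 2006 + 23 days = Wed Mar 8 2006.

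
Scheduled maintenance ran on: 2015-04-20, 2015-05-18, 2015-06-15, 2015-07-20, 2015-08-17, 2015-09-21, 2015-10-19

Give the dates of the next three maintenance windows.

2015-11-16, 2015-12-21, 2016-01-18

These are Mondays at 28- or 35-day spacing (28, 28, 35, 28, 35, 28).
The pattern: 3rd Monday of the month.
3rd Monday of November 2015: 2015-11-16.
December 2015 — 3rd Monday is 2015-12-21.
January 2016 — 3rd Monday is 2016-01-18.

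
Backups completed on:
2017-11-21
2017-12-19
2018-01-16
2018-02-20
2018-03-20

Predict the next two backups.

2018-04-17, 2018-05-15

Gaps: 28, 28, 35, 28 days — a mix of 28 and 35. Every date is a Tuesday.
Each is the 3rd Tuesday of its month.
3rd Tuesday of April 2018: 2018-04-17.
May 2018 — 3rd Tuesday is 2018-05-15.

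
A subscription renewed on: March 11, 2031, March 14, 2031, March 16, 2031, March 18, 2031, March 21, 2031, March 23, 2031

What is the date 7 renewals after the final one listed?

April 8, 2031

The gap pattern 3, 2, 2, 3, 2 repeats every 3 events.
These are the Tuesdays, Fridays and Sundays of each week.
The following Tuesday is March 25, 2031.
The following Friday is March 28, 2031.
Next Sunday: March 30, 2031.
Next Tuesday: April 1, 2031.
Next Friday: April 4, 2031.
Next Sunday: April 6, 2031.
Next Tuesday: April 8, 2031.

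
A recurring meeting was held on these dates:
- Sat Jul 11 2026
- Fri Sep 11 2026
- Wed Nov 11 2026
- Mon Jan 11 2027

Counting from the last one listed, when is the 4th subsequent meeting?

Gaps: 62, 61, 61 days — not constant. Every event is on the 11th of the month.
Pattern: the 11th of every 2 months.
March 2027: Thu Mar 11 2027.
May 2027: Tue May 11 2027.
Next: July 2027 → Sun Jul 11 2027.
September 2027: Sat Sep 11 2027.

Sat Sep 11 2027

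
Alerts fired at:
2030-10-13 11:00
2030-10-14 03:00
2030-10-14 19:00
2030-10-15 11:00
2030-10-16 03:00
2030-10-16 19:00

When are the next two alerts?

2030-10-17 11:00, 2030-10-18 03:00

Spacing: 16, 16, 16, 16, 16 h — constant 16 h.
2030-10-16 19:00 + 16 h = 2030-10-17 11:00.
2030-10-17 11:00 + 16 h = 2030-10-18 03:00.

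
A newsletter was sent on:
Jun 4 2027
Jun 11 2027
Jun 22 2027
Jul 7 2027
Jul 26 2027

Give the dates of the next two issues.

Aug 18 2027, Sep 14 2027

Intervals are 7, 11, 15, 19 days — an arithmetic progression with common difference 4.
Next gap: 23 days. Jul 26 2027 + 23 days = Aug 18 2027.
Next gap: 27 days. Aug 18 2027 + 27 days = Sep 14 2027.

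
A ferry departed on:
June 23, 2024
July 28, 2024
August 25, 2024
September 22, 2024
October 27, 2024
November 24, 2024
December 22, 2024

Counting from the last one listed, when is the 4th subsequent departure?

All dates are Sundays, 35, 28, 28, 35, 28, 28 days apart.
Specifically, the 4th Sunday of each month.
4th Sunday of January 2025: January 26, 2025.
February 2025 — 4th Sunday is February 23, 2025.
March 2025 — 4th Sunday is March 23, 2025.
April 2025 — 4th Sunday is April 27, 2025.

April 27, 2025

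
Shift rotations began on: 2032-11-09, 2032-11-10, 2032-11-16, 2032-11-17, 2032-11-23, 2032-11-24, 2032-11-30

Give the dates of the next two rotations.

Gaps: 1, 6, 1, 6, 1, 6 days — not constant, but cyclic with period 2.
The events fall on every Tuesday and Wednesday.
The following Wednesday is 2032-12-01.
The following Tuesday is 2032-12-07.

2032-12-01, 2032-12-07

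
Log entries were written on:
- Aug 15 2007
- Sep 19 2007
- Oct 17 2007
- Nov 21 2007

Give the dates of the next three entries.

Dec 19 2007, Jan 16 2008, Feb 20 2008

All dates are Wednesdays, 35, 28, 35 days apart.
Specifically, the 3rd Wednesday of each month.
3rd Wednesday of December 2007: Dec 19 2007.
January 2008 — 3rd Wednesday is Jan 16 2008.
February 2008 — 3rd Wednesday is Feb 20 2008.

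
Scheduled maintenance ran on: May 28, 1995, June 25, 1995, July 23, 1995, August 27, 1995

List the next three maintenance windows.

September 24, 1995; October 22, 1995; November 26, 1995

All dates are Sundays, 28, 28, 35 days apart.
Specifically, the 4th Sunday of each month.
4th Sunday of September 1995: September 24, 1995.
October 1995 — 4th Sunday is October 22, 1995.
November 1995 — 4th Sunday is November 26, 1995.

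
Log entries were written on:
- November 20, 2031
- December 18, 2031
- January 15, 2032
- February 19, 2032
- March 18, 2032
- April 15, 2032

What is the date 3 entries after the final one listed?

July 15, 2032

These are Thursdays at 28- or 35-day spacing (28, 28, 35, 28, 28).
The pattern: 3rd Thursday of the month.
May 2032 — 3rd Thursday is May 20, 2032.
3rd Thursday of June 2032: June 17, 2032.
July 2032 — 3rd Thursday is July 15, 2032.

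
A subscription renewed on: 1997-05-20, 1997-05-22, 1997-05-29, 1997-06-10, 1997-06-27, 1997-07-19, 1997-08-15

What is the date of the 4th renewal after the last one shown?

Gaps: 2, 7, 12, 17, 22, 27 days — each gap is 5 larger than the previous one.
Next gap: 32 days. 1997-08-15 + 32 days = 1997-09-16.
Next gap: 37 days. 1997-09-16 + 37 days = 1997-10-23.
Next gap: 42 days. 1997-10-23 + 42 days = 1997-12-04.
Next gap: 47 days. 1997-12-04 + 47 days = 1998-01-20.

1998-01-20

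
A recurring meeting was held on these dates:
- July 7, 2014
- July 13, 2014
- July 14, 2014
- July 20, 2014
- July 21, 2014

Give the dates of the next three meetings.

July 27, 2014; July 28, 2014; August 3, 2014

The gap pattern 6, 1, 6, 1 repeats every 2 events.
These are the Mondays and Sundays of each week.
Next Sunday: July 27, 2014.
The following Monday is July 28, 2014.
Next Sunday: August 3, 2014.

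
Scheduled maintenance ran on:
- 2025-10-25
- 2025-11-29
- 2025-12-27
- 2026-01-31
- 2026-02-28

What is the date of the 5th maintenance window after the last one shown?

2026-07-25

Every date is a Saturday; gaps 35, 28, 35, 28 days.
Each is the last Saturday of its month (at least one falls on the 29th or later, ruling out '4th Saturday').
March 2026 ends with Saturday 2026-03-28.
Last Saturday of April 2026: 2026-04-25.
May 2026 ends with Saturday 2026-05-30.
June 2026 ends with Saturday 2026-06-27.
July 2026 ends with Saturday 2026-07-25.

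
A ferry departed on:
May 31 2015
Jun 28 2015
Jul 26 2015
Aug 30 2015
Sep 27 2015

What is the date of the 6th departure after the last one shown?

Mar 27 2016

All Sundays; the gaps (28, 28, 35, 28) vary with month length.
This is the last Sunday of each month.
October 2015 ends with Sunday Oct 25 2015.
Last Sunday of November 2015: Nov 29 2015.
Last Sunday of December 2015: Dec 27 2015.
January 2016 ends with Sunday Jan 31 2016.
February 2016 ends with Sunday Feb 28 2016.
March 2016 ends with Sunday Mar 27 2016.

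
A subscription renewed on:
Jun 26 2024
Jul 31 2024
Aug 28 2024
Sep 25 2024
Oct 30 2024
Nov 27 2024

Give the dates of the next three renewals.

All Wednesdays; the gaps (35, 28, 28, 35, 28) vary with month length.
This is the last Wednesday of each month.
December 2024 ends with Wednesday Dec 25 2024.
January 2025 ends with Wednesday Jan 29 2025.
February 2025 ends with Wednesday Feb 26 2025.

Dec 25 2024, Jan 29 2025, Feb 26 2025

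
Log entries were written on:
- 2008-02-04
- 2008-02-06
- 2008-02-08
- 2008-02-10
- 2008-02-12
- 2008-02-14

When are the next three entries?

Gaps between consecutive events: 2, 2, 2, 2, 2 days — a constant 2-day interval.
2008-02-14 + 2 days = 2008-02-16.
2008-02-16 + 2 days = 2008-02-18.
2008-02-18 + 2 days = 2008-02-20.

2008-02-16, 2008-02-18, 2008-02-20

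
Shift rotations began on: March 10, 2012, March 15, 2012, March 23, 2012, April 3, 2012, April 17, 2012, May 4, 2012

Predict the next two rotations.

May 24, 2012; June 16, 2012

Intervals are 5, 8, 11, 14, 17 days — an arithmetic progression with common difference 3.
Next gap: 20 days. May 4, 2012 + 20 days = May 24, 2012.
Next gap: 23 days. May 24, 2012 + 23 days = June 16, 2012.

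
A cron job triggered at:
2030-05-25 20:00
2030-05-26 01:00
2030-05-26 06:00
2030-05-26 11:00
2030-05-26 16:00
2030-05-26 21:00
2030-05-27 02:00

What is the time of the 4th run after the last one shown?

2030-05-27 22:00

Gaps: 5, 5, 5, 5, 5, 5 hours — each event is 5 hours after the previous one.
2030-05-27 02:00 + 5 h = 2030-05-27 07:00.
2030-05-27 07:00 + 5 h = 2030-05-27 12:00.
2030-05-27 12:00 + 5 h = 2030-05-27 17:00.
2030-05-27 17:00 + 5 h = 2030-05-27 22:00.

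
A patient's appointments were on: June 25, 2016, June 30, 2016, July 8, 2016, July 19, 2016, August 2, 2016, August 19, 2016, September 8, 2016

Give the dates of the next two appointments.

October 1, 2016; October 27, 2016

The spacing grows by 3 each time: 5, 8, 11, 14, 17, 20 days.
Next gap: 23 days. September 8, 2016 + 23 days = October 1, 2016.
Next gap: 26 days. October 1, 2016 + 26 days = October 27, 2016.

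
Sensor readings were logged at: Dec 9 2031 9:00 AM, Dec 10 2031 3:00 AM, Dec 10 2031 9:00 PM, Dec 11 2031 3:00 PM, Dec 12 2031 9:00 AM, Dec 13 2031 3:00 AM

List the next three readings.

Gaps: 18, 18, 18, 18, 18 hours — each event is 18 hours after the previous one.
Dec 13 2031 3:00 AM + 18 h = Dec 13 2031 9:00 PM.
Dec 13 2031 9:00 PM + 18 h = Dec 14 2031 3:00 PM.
Dec 14 2031 3:00 PM + 18 h = Dec 15 2031 9:00 AM.

Dec 13 2031 9:00 PM, Dec 14 2031 3:00 PM, Dec 15 2031 9:00 AM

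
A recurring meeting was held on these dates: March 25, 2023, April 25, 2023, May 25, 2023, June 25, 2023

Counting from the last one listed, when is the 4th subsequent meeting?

Each date is the 25th; the gaps (31, 30, 31) track the month lengths.
The rule is the 25th of each month.
July 2023: July 25, 2023.
Next: August 2023 → August 25, 2023.
September 2023: September 25, 2023.
Next: October 2023 → October 25, 2023.

October 25, 2023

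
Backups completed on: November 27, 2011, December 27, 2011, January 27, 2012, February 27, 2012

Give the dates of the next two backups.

The day-of-month is always 27 (30, 31, 31 days between events).
So this recurs on the 27th of each month.
March 2012: March 27, 2012.
Next: April 2012 → April 27, 2012.

March 27, 2012; April 27, 2012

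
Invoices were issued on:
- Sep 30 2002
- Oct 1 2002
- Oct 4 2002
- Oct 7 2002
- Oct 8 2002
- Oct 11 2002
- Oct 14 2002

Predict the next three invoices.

The gap pattern 1, 3, 3, 1, 3, 3 repeats every 3 events.
These are the Mondays, Tuesdays and Fridays of each week.
Next Tuesday: Oct 15 2002.
Next Friday: Oct 18 2002.
The following Monday is Oct 21 2002.

Oct 15 2002, Oct 18 2002, Oct 21 2002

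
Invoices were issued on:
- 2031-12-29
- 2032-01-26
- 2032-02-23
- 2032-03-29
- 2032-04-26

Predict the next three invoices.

2032-05-31, 2032-06-28, 2032-07-26

All Mondays; the gaps (28, 28, 35, 28) vary with month length.
This is the last Monday of each month.
May 2032 ends with Monday 2032-05-31.
June 2032 ends with Monday 2032-06-28.
July 2032 ends with Monday 2032-07-26.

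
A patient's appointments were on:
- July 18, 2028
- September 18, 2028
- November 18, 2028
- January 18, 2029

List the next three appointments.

March 18, 2029; May 18, 2029; July 18, 2029

Gaps: 62, 61, 61 days — not constant. Every event is on the 18th of the month.
Pattern: the 18th of every 2 months.
Next: March 2029 → March 18, 2029.
May 2029: May 18, 2029.
Next: July 2029 → July 18, 2029.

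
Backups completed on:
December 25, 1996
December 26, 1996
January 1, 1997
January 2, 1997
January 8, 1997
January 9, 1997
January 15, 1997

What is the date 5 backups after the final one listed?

January 30, 1997

The gap pattern 1, 6, 1, 6, 1, 6 repeats every 2 events.
These are the Wednesdays and Thursdays of each week.
The following Thursday is January 16, 1997.
Next Wednesday: January 22, 1997.
Next Thursday: January 23, 1997.
The following Wednesday is January 29, 1997.
The following Thursday is January 30, 1997.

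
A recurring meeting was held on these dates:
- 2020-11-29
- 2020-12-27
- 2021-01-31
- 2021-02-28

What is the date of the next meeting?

Every date is a Sunday; gaps 28, 35, 28 days.
Each is the last Sunday of its month (at least one falls on the 29th or later, ruling out '4th Sunday').
Last Sunday of March 2021: 2021-03-28.

2021-03-28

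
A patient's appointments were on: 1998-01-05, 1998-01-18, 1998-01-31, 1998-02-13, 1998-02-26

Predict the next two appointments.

Every event comes 13 days after the last (13, 13, 13, 13).
1998-02-26 + 13 days = 1998-03-11.
1998-03-11 + 13 days = 1998-03-24.

1998-03-11, 1998-03-24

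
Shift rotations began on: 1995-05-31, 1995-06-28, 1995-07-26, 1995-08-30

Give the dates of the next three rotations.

1995-09-27, 1995-10-25, 1995-11-29

Every date is a Wednesday; gaps 28, 28, 35 days.
Each is the last Wednesday of its month (at least one falls on the 29th or later, ruling out '4th Wednesday').
September 1995 ends with Wednesday 1995-09-27.
Last Wednesday of October 1995: 1995-10-25.
Last Wednesday of November 1995: 1995-11-29.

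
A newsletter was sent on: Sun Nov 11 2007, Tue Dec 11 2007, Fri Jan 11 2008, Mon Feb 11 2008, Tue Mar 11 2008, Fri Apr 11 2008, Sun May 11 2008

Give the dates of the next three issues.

Each date is the 11th; the gaps (30, 31, 31, 29, 31, 30) track the month lengths.
The rule is the 11th of each month.
June 2008: Wed Jun 11 2008.
July 2008: Fri Jul 11 2008.
August 2008: Mon Aug 11 2008.

Wed Jun 11 2008, Fri Jul 11 2008, Mon Aug 11 2008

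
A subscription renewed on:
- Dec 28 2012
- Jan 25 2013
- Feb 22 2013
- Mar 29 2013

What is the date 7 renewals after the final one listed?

Every date is a Friday; gaps 28, 28, 35 days.
Each is the last Friday of its month (at least one falls on the 29th or later, ruling out '4th Friday').
April 2013 ends with Friday Apr 26 2013.
May 2013 ends with Friday May 31 2013.
June 2013 ends with Friday Jun 28 2013.
July 2013 ends with Friday Jul 26 2013.
Last Friday of August 2013: Aug 30 2013.
September 2013 ends with Friday Sep 27 2013.
Last Friday of October 2013: Oct 25 2013.

Oct 25 2013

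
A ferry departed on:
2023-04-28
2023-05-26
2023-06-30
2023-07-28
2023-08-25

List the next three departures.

All Fridays; the gaps (28, 35, 28, 28) vary with month length.
This is the last Friday of each month.
Last Friday of September 2023: 2023-09-29.
Last Friday of October 2023: 2023-10-27.
November 2023 ends with Friday 2023-11-24.

2023-09-29, 2023-10-27, 2023-11-24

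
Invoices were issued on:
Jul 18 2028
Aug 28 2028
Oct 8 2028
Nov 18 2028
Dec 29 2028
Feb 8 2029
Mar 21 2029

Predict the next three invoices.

Every event comes 41 days after the last (41, 41, 41, 41, 41, 41).
Mar 21 2029 + 41 days = May 1 2029.
May 1 2029 + 41 days = Jun 11 2029.
Jun 11 2029 + 41 days = Jul 22 2029.

May 1 2029, Jun 11 2029, Jul 22 2029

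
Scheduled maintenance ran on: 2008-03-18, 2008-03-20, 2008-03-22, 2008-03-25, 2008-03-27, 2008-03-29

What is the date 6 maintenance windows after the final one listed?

2008-04-12

The gap pattern 2, 2, 3, 2, 2 repeats every 3 events.
These are the Tuesdays, Thursdays and Saturdays of each week.
Next Tuesday: 2008-04-01.
The following Thursday is 2008-04-03.
The following Saturday is 2008-04-05.
The following Tuesday is 2008-04-08.
Next Thursday: 2008-04-10.
Next Saturday: 2008-04-12.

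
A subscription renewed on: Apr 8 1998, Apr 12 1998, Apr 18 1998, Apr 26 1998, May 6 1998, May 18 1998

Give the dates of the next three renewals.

The spacing grows by 2 each time: 4, 6, 8, 10, 12 days.
Next gap: 14 days. May 18 1998 + 14 days = Jun 1 1998.
Next gap: 16 days. Jun 1 1998 + 16 days = Jun 17 1998.
Next gap: 18 days. Jun 17 1998 + 18 days = Jul 5 1998.

Jun 1 1998, Jun 17 1998, Jul 5 1998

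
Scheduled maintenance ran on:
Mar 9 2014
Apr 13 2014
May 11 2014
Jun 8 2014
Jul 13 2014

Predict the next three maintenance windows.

These are Sundays at 28- or 35-day spacing (35, 28, 28, 35).
The pattern: 2nd Sunday of the month.
2nd Sunday of August 2014: Aug 10 2014.
September 2014 — 2nd Sunday is Sep 14 2014.
2nd Sunday of October 2014: Oct 12 2014.

Aug 10 2014, Sep 14 2014, Oct 12 2014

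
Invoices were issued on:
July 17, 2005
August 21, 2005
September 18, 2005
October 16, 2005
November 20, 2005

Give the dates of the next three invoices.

December 18, 2005; January 15, 2006; February 19, 2006

These are Sundays at 28- or 35-day spacing (35, 28, 28, 35).
The pattern: 3rd Sunday of the month.
December 2005 — 3rd Sunday is December 18, 2005.
January 2006 — 3rd Sunday is January 15, 2006.
3rd Sunday of February 2006: February 19, 2006.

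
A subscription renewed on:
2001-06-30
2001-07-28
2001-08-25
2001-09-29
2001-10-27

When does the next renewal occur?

2001-11-24

All Saturdays; the gaps (28, 28, 35, 28) vary with month length.
This is the last Saturday of each month.
Last Saturday of November 2001: 2001-11-24.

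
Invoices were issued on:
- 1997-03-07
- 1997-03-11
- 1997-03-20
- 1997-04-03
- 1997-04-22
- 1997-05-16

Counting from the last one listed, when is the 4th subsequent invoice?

1997-10-09

Intervals are 4, 9, 14, 19, 24 days — an arithmetic progression with common difference 5.
Next gap: 29 days. 1997-05-16 + 29 days = 1997-06-14.
Next gap: 34 days. 1997-06-14 + 34 days = 1997-07-18.
Next gap: 39 days. 1997-07-18 + 39 days = 1997-08-26.
Next gap: 44 days. 1997-08-26 + 44 days = 1997-10-09.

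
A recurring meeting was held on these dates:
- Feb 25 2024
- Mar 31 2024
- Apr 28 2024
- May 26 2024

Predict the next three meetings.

Jun 30 2024, Jul 28 2024, Aug 25 2024

Every date is a Sunday; gaps 35, 28, 28 days.
Each is the last Sunday of its month (at least one falls on the 29th or later, ruling out '4th Sunday').
Last Sunday of June 2024: Jun 30 2024.
July 2024 ends with Sunday Jul 28 2024.
Last Sunday of August 2024: Aug 25 2024.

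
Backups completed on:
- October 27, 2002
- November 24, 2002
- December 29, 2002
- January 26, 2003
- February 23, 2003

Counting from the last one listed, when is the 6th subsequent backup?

Every date is a Sunday; gaps 28, 35, 28, 28 days.
Each is the last Sunday of its month (at least one falls on the 29th or later, ruling out '4th Sunday').
March 2003 ends with Sunday March 30, 2003.
April 2003 ends with Sunday April 27, 2003.
May 2003 ends with Sunday May 25, 2003.
June 2003 ends with Sunday June 29, 2003.
July 2003 ends with Sunday July 27, 2003.
Last Sunday of August 2003: August 31, 2003.

August 31, 2003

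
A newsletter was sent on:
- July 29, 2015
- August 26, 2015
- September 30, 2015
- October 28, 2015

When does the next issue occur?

November 25, 2015

All Wednesdays; the gaps (28, 35, 28) vary with month length.
This is the last Wednesday of each month.
Last Wednesday of November 2015: November 25, 2015.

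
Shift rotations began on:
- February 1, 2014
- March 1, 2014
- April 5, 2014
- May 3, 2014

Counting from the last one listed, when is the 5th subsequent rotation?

October 4, 2014

Gaps: 28, 35, 28 days — a mix of 28 and 35. Every date is a Saturday.
Each is the 1st Saturday of its month.
1st Saturday of June 2014: June 7, 2014.
July 2014 — 1st Saturday is July 5, 2014.
1st Saturday of August 2014: August 2, 2014.
September 2014 — 1st Saturday is September 6, 2014.
1st Saturday of October 2014: October 4, 2014.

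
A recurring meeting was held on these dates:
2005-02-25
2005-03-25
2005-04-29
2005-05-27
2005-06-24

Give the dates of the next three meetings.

All Fridays; the gaps (28, 35, 28, 28) vary with month length.
This is the last Friday of each month.
July 2005 ends with Friday 2005-07-29.
Last Friday of August 2005: 2005-08-26.
September 2005 ends with Friday 2005-09-30.

2005-07-29, 2005-08-26, 2005-09-30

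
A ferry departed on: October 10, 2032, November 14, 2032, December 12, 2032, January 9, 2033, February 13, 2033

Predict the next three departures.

Gaps: 35, 28, 28, 35 days — a mix of 28 and 35. Every date is a Sunday.
Each is the 2nd Sunday of its month.
March 2033 — 2nd Sunday is March 13, 2033.
April 2033 — 2nd Sunday is April 10, 2033.
2nd Sunday of May 2033: May 8, 2033.

March 13, 2033; April 10, 2033; May 8, 2033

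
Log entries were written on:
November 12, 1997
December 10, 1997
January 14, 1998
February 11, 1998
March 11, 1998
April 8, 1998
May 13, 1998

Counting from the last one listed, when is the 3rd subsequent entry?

All dates are Wednesdays, 28, 35, 28, 28, 28, 35 days apart.
Specifically, the 2nd Wednesday of each month.
2nd Wednesday of June 1998: June 10, 1998.
July 1998 — 2nd Wednesday is July 8, 1998.
August 1998 — 2nd Wednesday is August 12, 1998.

August 12, 1998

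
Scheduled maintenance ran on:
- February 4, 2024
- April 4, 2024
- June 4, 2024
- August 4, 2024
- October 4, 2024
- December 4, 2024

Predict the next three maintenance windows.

February 4, 2025; April 4, 2025; June 4, 2025

Gaps: 60, 61, 61, 61, 61 days — not constant. Every event is on the 4th of the month.
Pattern: the 4th of every 2 months.
Next: February 2025 → February 4, 2025.
April 2025: April 4, 2025.
June 2025: June 4, 2025.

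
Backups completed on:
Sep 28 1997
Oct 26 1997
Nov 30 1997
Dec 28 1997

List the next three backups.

Jan 25 1998, Feb 22 1998, Mar 29 1998

These are Sundays with 28, 35, 28-day gaps.
Each is the final Sunday of its month — Nov 30 1997 is past the 28th, so '4th Sunday' doesn't fit.
January 1998 ends with Sunday Jan 25 1998.
February 1998 ends with Sunday Feb 22 1998.
March 1998 ends with Sunday Mar 29 1998.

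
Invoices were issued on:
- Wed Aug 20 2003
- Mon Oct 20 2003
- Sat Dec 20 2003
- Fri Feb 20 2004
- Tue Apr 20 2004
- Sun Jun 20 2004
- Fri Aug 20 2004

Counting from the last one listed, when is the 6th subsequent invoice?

Gaps: 61, 61, 62, 60, 61, 61 days — not constant. Every event is on the 20th of the month.
Pattern: the 20th of every 2 months.
Next: October 2004 → Wed Oct 20 2004.
Next: December 2004 → Mon Dec 20 2004.
February 2005: Sun Feb 20 2005.
April 2005: Wed Apr 20 2005.
June 2005: Mon Jun 20 2005.
Next: August 2005 → Sat Aug 20 2005.

Sat Aug 20 2005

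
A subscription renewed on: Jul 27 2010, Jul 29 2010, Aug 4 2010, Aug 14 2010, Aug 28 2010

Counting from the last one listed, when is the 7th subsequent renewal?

Mar 26 2011

Gaps: 2, 6, 10, 14 days — each gap is 4 larger than the previous one.
Next gap: 18 days. Aug 28 2010 + 18 days = Sep 15 2010.
Next gap: 22 days. Sep 15 2010 + 22 days = Oct 7 2010.
Next gap: 26 days. Oct 7 2010 + 26 days = Nov 2 2010.
Next gap: 30 days. Nov 2 2010 + 30 days = Dec 2 2010.
Next gap: 34 days. Dec 2 2010 + 34 days = Jan 5 2011.
Next gap: 38 days. Jan 5 2011 + 38 days = Feb 12 2011.
Next gap: 42 days. Feb 12 2011 + 42 days = Mar 26 2011.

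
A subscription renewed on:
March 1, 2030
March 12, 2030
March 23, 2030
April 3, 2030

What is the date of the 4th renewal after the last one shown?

Gaps between consecutive events: 11, 11, 11 days — a constant 11-day interval.
April 3, 2030 + 11 days = April 14, 2030.
April 14, 2030 + 11 days = April 25, 2030.
April 25, 2030 + 11 days = May 6, 2030.
May 6, 2030 + 11 days = May 17, 2030.

May 17, 2030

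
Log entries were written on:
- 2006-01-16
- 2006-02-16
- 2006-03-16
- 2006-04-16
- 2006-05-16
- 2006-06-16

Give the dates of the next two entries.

Gaps: 31, 28, 31, 30, 31 days — not constant. Every event is on the 16th of the month.
Pattern: the 16th of each month.
Next: July 2006 → 2006-07-16.
August 2006: 2006-08-16.

2006-07-16, 2006-08-16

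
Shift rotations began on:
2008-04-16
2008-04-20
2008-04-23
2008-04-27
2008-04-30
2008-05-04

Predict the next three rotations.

The gap pattern 4, 3, 4, 3, 4 repeats every 2 events.
These are the Wednesdays and Sundays of each week.
Next Wednesday: 2008-05-07.
The following Sunday is 2008-05-11.
The following Wednesday is 2008-05-14.

2008-05-07, 2008-05-11, 2008-05-14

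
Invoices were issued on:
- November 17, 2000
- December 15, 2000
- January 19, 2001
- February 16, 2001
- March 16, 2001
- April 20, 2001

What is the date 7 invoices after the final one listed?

November 16, 2001

All dates are Fridays, 28, 35, 28, 28, 35 days apart.
Specifically, the 3rd Friday of each month.
May 2001 — 3rd Friday is May 18, 2001.
June 2001 — 3rd Friday is June 15, 2001.
July 2001 — 3rd Friday is July 20, 2001.
August 2001 — 3rd Friday is August 17, 2001.
3rd Friday of September 2001: September 21, 2001.
October 2001 — 3rd Friday is October 19, 2001.
November 2001 — 3rd Friday is November 16, 2001.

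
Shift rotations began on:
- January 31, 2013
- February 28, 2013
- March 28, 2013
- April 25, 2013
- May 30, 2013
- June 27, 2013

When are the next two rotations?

Every date is a Thursday; gaps 28, 28, 28, 35, 28 days.
Each is the last Thursday of its month (at least one falls on the 29th or later, ruling out '4th Thursday').
July 2013 ends with Thursday July 25, 2013.
Last Thursday of August 2013: August 29, 2013.

July 25, 2013; August 29, 2013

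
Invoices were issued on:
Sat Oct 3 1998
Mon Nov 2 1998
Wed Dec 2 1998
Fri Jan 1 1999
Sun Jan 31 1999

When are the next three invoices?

Tue Mar 2 1999, Thu Apr 1 1999, Sat May 1 1999

Every event comes 30 days after the last (30, 30, 30, 30).
Sun Jan 31 1999 + 30 days = Tue Mar 2 1999.
Tue Mar 2 1999 + 30 days = Thu Apr 1 1999.
Thu Apr 1 1999 + 30 days = Sat May 1 1999.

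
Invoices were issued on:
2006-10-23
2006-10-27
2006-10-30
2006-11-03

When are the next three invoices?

Gaps: 4, 3, 4 days — not constant, but cyclic with period 2.
The events fall on every Monday and Friday.
The following Monday is 2006-11-06.
The following Friday is 2006-11-10.
Next Monday: 2006-11-13.

2006-11-06, 2006-11-10, 2006-11-13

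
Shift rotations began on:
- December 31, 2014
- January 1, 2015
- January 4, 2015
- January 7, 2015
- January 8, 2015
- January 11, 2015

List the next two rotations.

January 14, 2015; January 15, 2015

Gaps: 1, 3, 3, 1, 3 days — not constant, but cyclic with period 3.
The events fall on every Wednesday, Thursday and Sunday.
The following Wednesday is January 14, 2015.
Next Thursday: January 15, 2015.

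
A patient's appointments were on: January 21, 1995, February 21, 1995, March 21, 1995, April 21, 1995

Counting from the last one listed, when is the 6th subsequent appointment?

October 21, 1995

The day-of-month is always 21 (31, 28, 31 days between events).
So this recurs on the 21st of each month.
May 1995: May 21, 1995.
Next: June 1995 → June 21, 1995.
July 1995: July 21, 1995.
August 1995: August 21, 1995.
September 1995: September 21, 1995.
October 1995: October 21, 1995.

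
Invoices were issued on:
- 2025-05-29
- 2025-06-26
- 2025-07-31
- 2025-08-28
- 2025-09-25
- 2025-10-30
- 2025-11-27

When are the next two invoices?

All Thursdays; the gaps (28, 35, 28, 28, 35, 28) vary with month length.
This is the last Thursday of each month.
Last Thursday of December 2025: 2025-12-25.
January 2026 ends with Thursday 2026-01-29.

2025-12-25, 2026-01-29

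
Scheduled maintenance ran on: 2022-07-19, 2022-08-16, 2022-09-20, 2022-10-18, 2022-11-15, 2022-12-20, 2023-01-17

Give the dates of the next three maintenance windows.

All dates are Tuesdays, 28, 35, 28, 28, 35, 28 days apart.
Specifically, the 3rd Tuesday of each month.
February 2023 — 3rd Tuesday is 2023-02-21.
March 2023 — 3rd Tuesday is 2023-03-21.
April 2023 — 3rd Tuesday is 2023-04-18.

2023-02-21, 2023-03-21, 2023-04-18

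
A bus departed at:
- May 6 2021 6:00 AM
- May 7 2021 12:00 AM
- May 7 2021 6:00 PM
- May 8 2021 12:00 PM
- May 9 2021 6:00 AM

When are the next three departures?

The interval is a steady 18 hours (18, 18, 18, 18).
May 9 2021 6:00 AM + 18 h = May 10 2021 12:00 AM.
May 10 2021 12:00 AM + 18 h = May 10 2021 6:00 PM.
May 10 2021 6:00 PM + 18 h = May 11 2021 12:00 PM.

May 10 2021 12:00 AM, May 10 2021 6:00 PM, May 11 2021 12:00 PM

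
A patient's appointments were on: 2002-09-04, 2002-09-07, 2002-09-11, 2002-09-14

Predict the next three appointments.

2002-09-18, 2002-09-21, 2002-09-25

Gaps: 3, 4, 3 days — not constant, but cyclic with period 2.
The events fall on every Wednesday and Saturday.
Next Wednesday: 2002-09-18.
Next Saturday: 2002-09-21.
The following Wednesday is 2002-09-25.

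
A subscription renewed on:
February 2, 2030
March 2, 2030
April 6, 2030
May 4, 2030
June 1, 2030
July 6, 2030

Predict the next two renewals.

August 3, 2030; September 7, 2030

All dates are Saturdays, 28, 35, 28, 28, 35 days apart.
Specifically, the 1st Saturday of each month.
August 2030 — 1st Saturday is August 3, 2030.
September 2030 — 1st Saturday is September 7, 2030.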